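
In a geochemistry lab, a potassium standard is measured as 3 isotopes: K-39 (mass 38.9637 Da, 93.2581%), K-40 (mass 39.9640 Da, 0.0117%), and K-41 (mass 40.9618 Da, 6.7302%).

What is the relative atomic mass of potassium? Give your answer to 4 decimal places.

Average mass = Σ (abundance × isotope mass) = 0.932581 × 38.9637 + 0.000117 × 39.9640 + 0.067302 × 40.9618
= 36.33681 + 0.00468 + 2.75681 = 39.09830 Da

39.0983 Da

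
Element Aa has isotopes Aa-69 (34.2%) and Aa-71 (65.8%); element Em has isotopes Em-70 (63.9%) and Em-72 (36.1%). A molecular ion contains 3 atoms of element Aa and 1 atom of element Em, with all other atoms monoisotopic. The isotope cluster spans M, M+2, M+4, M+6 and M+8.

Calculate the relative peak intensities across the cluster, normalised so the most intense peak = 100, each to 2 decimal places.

Element Aa pattern (n=3): 0.04000169 : 0.23088694 : 0.44422106 : 0.28489031
Element Em pattern (n=1): 0.6390 : 0.3610
Convolve the two distributions (both contribute in 2-u steps):
  M: 0.04000169×0.6390 = 0.025561
  M+2: 0.04000169×0.3610 + 0.23088694×0.6390 = 0.161977
  M+4: 0.23088694×0.3610 + 0.44422106×0.6390 = 0.367207
  M+6: 0.44422106×0.3610 + 0.28489031×0.6390 = 0.342409
  M+8: 0.28489031×0.3610 = 0.102845
Scale to base peak (0.367207) = 100: 6.96 : 44.11 : 100.00 : 93.25 : 28.01

6.96 : 44.11 : 100.00 : 93.25 : 28.01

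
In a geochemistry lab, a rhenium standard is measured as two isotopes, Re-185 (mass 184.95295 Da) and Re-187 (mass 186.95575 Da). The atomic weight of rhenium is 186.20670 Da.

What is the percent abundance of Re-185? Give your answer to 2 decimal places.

Writing the weighted mean with unknown fraction x of Re-185:
184.95295·x + 186.95575·(1 − x) = 186.20670
(184.95295 − 186.95575)·x = 186.20670 − 186.95575
x = -0.74905 / -2.00280 = 0.37400 → 37.40% Re-185, 62.60% Re-187.

37.40%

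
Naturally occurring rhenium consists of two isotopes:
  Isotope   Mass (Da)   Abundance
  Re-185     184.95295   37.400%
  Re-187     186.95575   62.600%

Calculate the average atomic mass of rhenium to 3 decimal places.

The abundance-weighted mean is 0.37400 × 184.95295 + 0.62600 × 186.95575
= 69.172403 + 117.034300 = 186.206703 Da

186.207 Da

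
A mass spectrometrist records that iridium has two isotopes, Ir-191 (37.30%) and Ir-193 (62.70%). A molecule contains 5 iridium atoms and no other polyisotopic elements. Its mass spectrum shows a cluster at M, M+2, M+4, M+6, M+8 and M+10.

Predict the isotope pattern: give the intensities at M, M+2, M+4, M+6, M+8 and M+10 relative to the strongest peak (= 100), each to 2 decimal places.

2.11 : 17.70 : 59.49 : 100.00 : 84.05 : 28.26

Expanding (0.3730 + 0.6270)^5:
P(M) = 0.3730^5 = 0.007220
P(M+2) = 5 × 0.3730^4 × 0.6270^1 = 0.060684
P(M+4) = 10 × 0.3730^3 × 0.6270^2 = 0.204015
P(M+6) = 10 × 0.3730^2 × 0.6270^3 = 0.342942
P(M+8) = 5 × 0.3730^1 × 0.6270^4 = 0.288237
P(M+10) = 0.6270^5 = 0.096903
The M+6 peak is largest (0.342942); scaling to 100 gives 2.11 : 17.70 : 59.49 : 100.00 : 84.05 : 28.26.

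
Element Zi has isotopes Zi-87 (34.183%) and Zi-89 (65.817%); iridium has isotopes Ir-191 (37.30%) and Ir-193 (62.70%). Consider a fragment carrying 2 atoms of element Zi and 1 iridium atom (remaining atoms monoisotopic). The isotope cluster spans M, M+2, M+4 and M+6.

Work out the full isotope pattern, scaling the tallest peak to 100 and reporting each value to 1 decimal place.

Element Zi pattern (n=2): 0.11684775 : 0.4499645 : 0.43318775
Iridium pattern (n=1): 0.3730 : 0.6270
Convolve the two distributions (both contribute in 2-u steps):
  M: 0.11684775×0.3730 = 0.043584
  M+2: 0.11684775×0.6270 + 0.4499645×0.3730 = 0.241100
  M+4: 0.4499645×0.6270 + 0.43318775×0.3730 = 0.443707
  M+6: 0.43318775×0.6270 = 0.271609
Scale to base peak (0.443707) = 100: 9.8 : 54.3 : 100.0 : 61.2

9.8 : 54.3 : 100.0 : 61.2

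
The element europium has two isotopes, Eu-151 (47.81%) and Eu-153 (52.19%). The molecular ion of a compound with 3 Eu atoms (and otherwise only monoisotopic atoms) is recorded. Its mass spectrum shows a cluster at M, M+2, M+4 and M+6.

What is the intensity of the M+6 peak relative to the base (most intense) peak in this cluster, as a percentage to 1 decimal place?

Binomial terms of (0.4781 + 0.5219)^3: M 0.1093, M+2 0.3579, M+4 0.3907, M+6 0.1422 → M+4 is the base peak.
P(M+4) = C(3,2) × 0.4781^1 × 0.5219^2 = 3 × 0.4781 × 0.27237961 = 0.390674 (base)
P(M+6) = C(3,3) × 0.4781^0 × 0.5219^3 = 1 × 1.0000 × 0.14215492 = 0.142155
Relative intensity = 0.142155 / 0.390674 × 100 = 36.4

36.4%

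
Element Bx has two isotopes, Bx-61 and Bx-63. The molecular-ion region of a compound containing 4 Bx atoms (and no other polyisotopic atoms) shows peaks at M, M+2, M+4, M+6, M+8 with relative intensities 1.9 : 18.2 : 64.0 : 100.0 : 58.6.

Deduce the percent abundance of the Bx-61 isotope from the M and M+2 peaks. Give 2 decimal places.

If p is the fraction of Bx that is Bx-61, then I(M+2)/I(M) = [C(4,1)·p^3·(1−p)] / p^4 = 4·(1−p)/p = 18.2/1.9 = 9.5789
(1−p)/p = 9.5789/4 = 2.3947  ⇒  p = 1/(1 + 2.3947) = 0.2946
Bx-61: 29.46%, Bx-63: 70.54%.

29.46%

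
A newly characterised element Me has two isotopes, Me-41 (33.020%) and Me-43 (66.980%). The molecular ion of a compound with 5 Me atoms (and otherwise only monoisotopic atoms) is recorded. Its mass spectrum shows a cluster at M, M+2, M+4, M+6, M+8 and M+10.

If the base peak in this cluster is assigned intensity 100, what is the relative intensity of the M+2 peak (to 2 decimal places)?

Binomial terms of (0.33020 + 0.66980)^5: M 0.0039, M+2 0.0398, M+4 0.1615, M+6 0.3276, M+8 0.3323, M+10 0.1348 → M+8 is the base peak.
P(M+8) = C(5,4) × 0.33020^1 × 0.66980^4 = 5 × 0.3302 × 0.20127071 = 0.332298 (base)
P(M+2) = C(5,1) × 0.33020^4 × 0.66980^1 = 5 × 0.01188799 × 0.6698 = 0.039813
Relative intensity = 0.039813 / 0.332298 × 100 = 11.98

11.98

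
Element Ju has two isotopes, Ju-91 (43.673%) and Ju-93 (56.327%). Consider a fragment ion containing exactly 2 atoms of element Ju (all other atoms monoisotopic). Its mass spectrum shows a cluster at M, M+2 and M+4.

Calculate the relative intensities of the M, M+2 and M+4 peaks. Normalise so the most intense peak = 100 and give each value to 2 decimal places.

38.77 : 100.00 : 64.49

Each Ju atom is independently Ju-91 (p = 0.43673) or Ju-93 (q = 0.56327); the cluster is the binomial expansion (p + q)^2.
P(M) = 0.43673^2 = 0.190733
P(M+2) = 2 × 0.43673^1 × 0.56327^1 = 0.491994
P(M+4) = 0.56327^2 = 0.317273
The M+2 peak is largest (0.491994); scaling to 100 gives 38.77 : 100.00 : 64.49.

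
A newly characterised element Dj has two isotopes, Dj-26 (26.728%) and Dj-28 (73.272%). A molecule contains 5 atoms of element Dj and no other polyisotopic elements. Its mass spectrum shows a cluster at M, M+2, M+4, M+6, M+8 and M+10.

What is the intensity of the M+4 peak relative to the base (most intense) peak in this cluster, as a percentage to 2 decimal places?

(0.26728 + 0.73272)^5 gives M 0.0014, M+2 0.0187, M+4 0.1025, M+6 0.2810, M+8 0.3852, M+10 0.2112; the largest is M+8.
P(M+8) = C(5,4) × 0.26728^1 × 0.73272^4 = 5 × 0.26728 × 0.28823863 = 0.385202 (base)
P(M+4) = C(5,2) × 0.26728^3 × 0.73272^2 = 10 × 0.01909411 × 0.5368786 = 0.102512
Relative intensity = 0.102512 / 0.385202 × 100 = 26.61

26.61%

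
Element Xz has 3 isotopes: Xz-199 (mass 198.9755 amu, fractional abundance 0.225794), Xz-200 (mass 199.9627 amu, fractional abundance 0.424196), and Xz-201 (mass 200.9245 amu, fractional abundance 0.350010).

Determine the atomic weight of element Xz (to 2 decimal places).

200.08 amu

Weight each isotope mass by its fractional abundance: 0.225794 × 198.9755 + 0.424196 × 199.9627 + 0.350010 × 200.9245
= 44.92747 + 84.82338 + 70.32558 = 200.07643 amu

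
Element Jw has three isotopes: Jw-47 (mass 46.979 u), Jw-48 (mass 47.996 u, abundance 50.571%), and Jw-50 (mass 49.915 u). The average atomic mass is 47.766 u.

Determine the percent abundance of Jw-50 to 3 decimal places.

Let x and y be the fractions of Jw-47 and Jw-50. Then x + y = 1 − 0.50571 = 0.49429 and 46.979x + 49.915y = 47.766 − 0.50571×47.996 = 23.49394284.
Substituting: 46.979x + 49.915(0.49429 − x) = 23.49394284
(46.979 − 49.915)x = -1.17854251  ⇒  x = 0.40141, y = 0.09288
Jw-47: 40.141%, Jw-50: 9.288%.

9.288%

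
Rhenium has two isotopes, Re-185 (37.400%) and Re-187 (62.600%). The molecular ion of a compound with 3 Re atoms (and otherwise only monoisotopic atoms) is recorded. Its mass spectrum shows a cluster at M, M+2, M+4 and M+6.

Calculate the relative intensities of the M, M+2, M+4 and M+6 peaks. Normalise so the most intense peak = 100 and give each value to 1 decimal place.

Expanding (0.37400 + 0.62600)^3:
P(M) = 0.37400^3 = 0.052314
P(M+2) = 3 × 0.37400^2 × 0.62600^1 = 0.262687
P(M+4) = 3 × 0.37400^1 × 0.62600^2 = 0.439685
P(M+6) = 0.62600^3 = 0.245314
The M+4 peak is largest (0.439685); scaling to 100 gives 11.9 : 59.7 : 100.0 : 55.8.

11.9 : 59.7 : 100.0 : 55.8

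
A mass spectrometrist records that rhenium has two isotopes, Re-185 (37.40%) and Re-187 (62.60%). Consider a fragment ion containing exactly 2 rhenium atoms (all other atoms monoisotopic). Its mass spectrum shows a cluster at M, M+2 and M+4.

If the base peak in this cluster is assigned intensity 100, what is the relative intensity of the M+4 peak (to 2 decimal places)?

83.69

(0.3740 + 0.6260)^2 gives M 0.1399, M+2 0.4682, M+4 0.3919; the largest is M+2.
P(M+2) = C(2,1) × 0.3740^1 × 0.6260^1 = 2 × 0.3740 × 0.6260 = 0.468248 (base)
P(M+4) = C(2,2) × 0.3740^0 × 0.6260^2 = 1 × 1.0000 × 0.391876 = 0.391876
Relative intensity = 0.391876 / 0.468248 × 100 = 83.69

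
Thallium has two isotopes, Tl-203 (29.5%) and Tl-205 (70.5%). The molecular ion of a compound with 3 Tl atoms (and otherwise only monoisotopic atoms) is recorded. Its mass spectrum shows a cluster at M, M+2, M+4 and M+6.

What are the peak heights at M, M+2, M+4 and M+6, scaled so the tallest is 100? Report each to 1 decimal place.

5.8 : 41.8 : 100.0 : 79.7

Expanding (0.295 + 0.705)^3:
P(M) = 0.295^3 = 0.025672
P(M+2) = 3 × 0.295^2 × 0.705^1 = 0.184058
P(M+4) = 3 × 0.295^1 × 0.705^2 = 0.439867
P(M+6) = 0.705^3 = 0.350403
The M+4 peak is largest (0.439867); scaling to 100 gives 5.8 : 41.8 : 100.0 : 79.7.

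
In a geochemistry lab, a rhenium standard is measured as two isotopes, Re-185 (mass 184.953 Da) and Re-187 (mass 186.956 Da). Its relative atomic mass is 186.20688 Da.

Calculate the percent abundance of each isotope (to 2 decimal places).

Re-185: 37.40%, Re-187: 62.60%

Let x be the fractional abundance of Re-185; then Re-187 has abundance 1 − x.
184.953·x + 186.956·(1 − x) = 186.20688
(184.953 − 186.956)·x = 186.20688 − 186.956
x = -0.74912 / -2.003 = 0.37400 → 37.40% Re-185, 62.60% Re-187.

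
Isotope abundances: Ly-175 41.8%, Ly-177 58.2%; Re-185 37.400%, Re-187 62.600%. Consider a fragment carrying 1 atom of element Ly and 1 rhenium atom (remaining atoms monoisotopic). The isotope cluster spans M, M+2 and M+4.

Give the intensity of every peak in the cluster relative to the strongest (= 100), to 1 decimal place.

Element Ly pattern (n=1): 0.4180 : 0.5820
Rhenium pattern (n=1): 0.3740 : 0.6260
Convolve the two distributions (both contribute in 2-u steps):
  M: 0.4180×0.3740 = 0.156332
  M+2: 0.4180×0.6260 + 0.5820×0.3740 = 0.479336
  M+4: 0.5820×0.6260 = 0.364332
Scale to base peak (0.479336) = 100: 32.6 : 100.0 : 76.0

32.6 : 100.0 : 76.0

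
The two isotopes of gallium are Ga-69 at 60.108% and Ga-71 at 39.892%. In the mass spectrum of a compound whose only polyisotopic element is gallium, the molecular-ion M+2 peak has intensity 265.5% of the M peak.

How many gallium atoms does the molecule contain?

4

With n Ga atoms, P(M+2)/P(M) = C(n,1)·p^(n−1)q / p^n = n·q/p = n · 0.39892/0.60108.
n = 2.655 × 0.60108/0.39892 = 4.00 ≈ 4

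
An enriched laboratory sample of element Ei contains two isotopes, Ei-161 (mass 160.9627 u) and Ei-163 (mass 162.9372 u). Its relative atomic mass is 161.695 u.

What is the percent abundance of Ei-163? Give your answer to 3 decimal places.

Let x be the fractional abundance of Ei-161; then Ei-163 has abundance 1 − x.
160.9627·x + 162.9372·(1 − x) = 161.695
(160.9627 − 162.9372)·x = 161.695 − 162.9372
x = -1.2422 / -1.9745 = 0.62912 → 62.912% Ei-161, 37.088% Ei-163.

37.088%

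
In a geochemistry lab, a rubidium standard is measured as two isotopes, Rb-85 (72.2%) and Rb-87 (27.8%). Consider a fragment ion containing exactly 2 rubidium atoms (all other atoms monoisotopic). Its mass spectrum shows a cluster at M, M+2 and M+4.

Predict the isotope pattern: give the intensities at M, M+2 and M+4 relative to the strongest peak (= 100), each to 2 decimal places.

100.00 : 77.01 : 14.83

Each Rb atom is independently Rb-85 (p = 0.722) or Rb-87 (q = 0.278); the cluster is the binomial expansion (p + q)^2.
P(M) = 0.722^2 = 0.521284
P(M+2) = 2 × 0.722^1 × 0.278^1 = 0.401432
P(M+4) = 0.278^2 = 0.077284
The M peak is largest (0.521284); scaling to 100 gives 100.00 : 77.01 : 14.83.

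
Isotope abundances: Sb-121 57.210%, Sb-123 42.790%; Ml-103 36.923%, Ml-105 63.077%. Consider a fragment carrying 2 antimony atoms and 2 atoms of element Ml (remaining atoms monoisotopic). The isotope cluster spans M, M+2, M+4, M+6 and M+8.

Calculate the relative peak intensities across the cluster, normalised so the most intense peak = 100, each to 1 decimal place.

11.6 : 57.2 : 100.0 : 73.1 : 19.0

Antimony pattern (n=2): 0.32729841 : 0.48960318 : 0.18309841
Element Ml pattern (n=2): 0.13633079 : 0.46579841 : 0.39787079
Convolve the two distributions (both contribute in 2-u steps):
  M: 0.32729841×0.13633079 = 0.044621
  M+2: 0.32729841×0.46579841 + 0.48960318×0.13633079 = 0.219203
  M+4: 0.32729841×0.39787079 + 0.48960318×0.46579841 + 0.18309841×0.13633079 = 0.383241
  M+6: 0.48960318×0.39787079 + 0.18309841×0.46579841 = 0.280086
  M+8: 0.18309841×0.39787079 = 0.072850
Scale to base peak (0.383241) = 100: 11.6 : 57.2 : 100.0 : 73.1 : 19.0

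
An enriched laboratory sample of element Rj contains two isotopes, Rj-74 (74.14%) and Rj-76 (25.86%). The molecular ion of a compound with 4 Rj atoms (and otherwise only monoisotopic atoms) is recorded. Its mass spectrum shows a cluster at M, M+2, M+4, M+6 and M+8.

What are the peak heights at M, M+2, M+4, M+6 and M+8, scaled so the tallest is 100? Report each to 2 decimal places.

71.67 : 100.00 : 52.32 : 12.17 : 1.06

The 4 Rj atoms are independent, so intensities follow the terms of (0.7414 + 0.2586)^4.
P(M) = 0.7414^4 = 0.302141
P(M+2) = 4 × 0.7414^3 × 0.2586^1 = 0.421547
P(M+4) = 6 × 0.7414^2 × 0.2586^2 = 0.220553
P(M+6) = 4 × 0.7414^1 × 0.2586^3 = 0.051286
P(M+8) = 0.2586^4 = 0.004472
The M+2 peak is largest (0.421547); scaling to 100 gives 71.67 : 100.00 : 52.32 : 12.17 : 1.06.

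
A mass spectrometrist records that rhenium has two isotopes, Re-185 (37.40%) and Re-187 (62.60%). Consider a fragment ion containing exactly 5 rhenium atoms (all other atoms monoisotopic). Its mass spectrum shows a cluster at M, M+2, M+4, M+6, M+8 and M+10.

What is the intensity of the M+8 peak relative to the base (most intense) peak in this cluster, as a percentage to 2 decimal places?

(0.3740 + 0.6260)^5 gives M 0.0073, M+2 0.0612, M+4 0.2050, M+6 0.3431, M+8 0.2872, M+10 0.0961; the largest is M+6.
P(M+6) = C(5,3) × 0.3740^2 × 0.6260^3 = 10 × 0.139876 × 0.24531438 = 0.343136 (base)
P(M+8) = C(5,4) × 0.3740^1 × 0.6260^4 = 5 × 0.3740 × 0.1535668 = 0.287170
Relative intensity = 0.287170 / 0.343136 × 100 = 83.69

83.69%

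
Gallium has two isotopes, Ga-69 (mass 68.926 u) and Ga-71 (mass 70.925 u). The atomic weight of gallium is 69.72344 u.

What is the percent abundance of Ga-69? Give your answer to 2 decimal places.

60.11%

With x = fraction of Ga-69 (so Ga-71 is 1 − x):
68.926·x + 70.925·(1 − x) = 69.72344
(68.926 − 70.925)·x = 69.72344 − 70.925
x = -1.20156 / -1.999 = 0.60108 → 60.11% Ga-69, 39.89% Ga-71.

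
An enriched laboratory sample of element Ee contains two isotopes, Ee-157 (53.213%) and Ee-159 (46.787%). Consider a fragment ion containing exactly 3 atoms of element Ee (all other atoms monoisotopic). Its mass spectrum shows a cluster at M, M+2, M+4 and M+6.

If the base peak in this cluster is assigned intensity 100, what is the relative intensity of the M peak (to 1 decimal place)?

37.9

Term probabilities: M 0.1507, M+2 0.3974, M+4 0.3495, M+6 0.1024. Base peak = M+2.
P(M+2) = C(3,1) × 0.53213^2 × 0.46787^1 = 3 × 0.28316234 × 0.46787 = 0.397449 (base)
P(M) = C(3,0) × 0.53213^3 × 0.46787^0 = 1 × 0.15067917 × 1.0000 = 0.150679
Relative intensity = 0.150679 / 0.397449 × 100 = 37.9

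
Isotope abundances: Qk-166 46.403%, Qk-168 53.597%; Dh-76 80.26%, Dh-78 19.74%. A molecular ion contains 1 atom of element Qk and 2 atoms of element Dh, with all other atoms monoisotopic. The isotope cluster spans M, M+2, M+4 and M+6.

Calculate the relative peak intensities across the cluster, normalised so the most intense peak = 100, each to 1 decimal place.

60.7 : 100.0 : 38.2 : 4.2

Element Qk pattern (n=1): 0.46403 : 0.53597
Element Dh pattern (n=2): 0.64416676 : 0.31686648 : 0.03896676
Convolve the two distributions (both contribute in 2-u steps):
  M: 0.46403×0.64416676 = 0.298913
  M+2: 0.46403×0.31686648 + 0.53597×0.64416676 = 0.492290
  M+4: 0.46403×0.03896676 + 0.53597×0.31686648 = 0.187913
  M+6: 0.53597×0.03896676 = 0.020885
Scale to base peak (0.492290) = 100: 60.7 : 100.0 : 38.2 : 4.2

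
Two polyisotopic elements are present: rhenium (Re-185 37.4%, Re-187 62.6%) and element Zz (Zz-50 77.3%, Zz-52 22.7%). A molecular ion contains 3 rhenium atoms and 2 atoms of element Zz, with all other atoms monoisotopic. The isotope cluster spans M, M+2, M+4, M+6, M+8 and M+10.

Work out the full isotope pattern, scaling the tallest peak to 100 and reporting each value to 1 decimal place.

Rhenium pattern (n=3): 0.05231362 : 0.26268713 : 0.43968487 : 0.24531438
Element Zz pattern (n=2): 0.597529 : 0.350942 : 0.051529
Convolve the two distributions (both contribute in 2-u steps):
  M: 0.05231362×0.597529 = 0.031259
  M+2: 0.05231362×0.350942 + 0.26268713×0.597529 = 0.175322
  M+4: 0.05231362×0.051529 + 0.26268713×0.350942 + 0.43968487×0.597529 = 0.357608
  M+6: 0.26268713×0.051529 + 0.43968487×0.350942 + 0.24531438×0.597529 = 0.314422
  M+8: 0.43968487×0.051529 + 0.24531438×0.350942 = 0.108748
  M+10: 0.24531438×0.051529 = 0.012641
Scale to base peak (0.357608) = 100: 8.7 : 49.0 : 100.0 : 87.9 : 30.4 : 3.5

8.7 : 49.0 : 100.0 : 87.9 : 30.4 : 3.5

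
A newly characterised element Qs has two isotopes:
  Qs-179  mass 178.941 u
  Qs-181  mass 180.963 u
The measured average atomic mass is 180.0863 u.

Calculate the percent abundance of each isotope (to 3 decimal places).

Qs-179: 43.358%, Qs-181: 56.642%

Writing the weighted mean with unknown fraction x of Qs-179:
178.941·x + 180.963·(1 − x) = 180.0863
(178.941 − 180.963)·x = 180.0863 − 180.963
x = -0.8767 / -2.022 = 0.43358 → 43.358% Qs-179, 56.642% Qs-181.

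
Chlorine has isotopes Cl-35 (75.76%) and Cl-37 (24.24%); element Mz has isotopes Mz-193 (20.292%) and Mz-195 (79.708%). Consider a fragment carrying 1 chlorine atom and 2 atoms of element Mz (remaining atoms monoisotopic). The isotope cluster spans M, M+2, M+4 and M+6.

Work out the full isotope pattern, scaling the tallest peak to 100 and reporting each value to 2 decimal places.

5.57 : 45.57 : 100.00 : 27.51

Chlorine pattern (n=1): 0.7576 : 0.2424
Element Mz pattern (n=2): 0.04117653 : 0.32348695 : 0.63533653
Convolve the two distributions (both contribute in 2-u steps):
  M: 0.7576×0.04117653 = 0.031195
  M+2: 0.7576×0.32348695 + 0.2424×0.04117653 = 0.255055
  M+4: 0.7576×0.63533653 + 0.2424×0.32348695 = 0.559744
  M+6: 0.2424×0.63533653 = 0.154006
Scale to base peak (0.559744) = 100: 5.57 : 45.57 : 100.00 : 27.51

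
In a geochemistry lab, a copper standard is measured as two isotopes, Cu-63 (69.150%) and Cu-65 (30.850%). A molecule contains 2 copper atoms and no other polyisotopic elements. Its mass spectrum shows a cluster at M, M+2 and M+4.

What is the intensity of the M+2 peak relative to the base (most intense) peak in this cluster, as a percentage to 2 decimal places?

Term probabilities: M 0.4782, M+2 0.4267, M+4 0.0952. Base peak = M.
P(M) = C(2,0) × 0.69150^2 × 0.30850^0 = 1 × 0.47817225 × 1.0000 = 0.478172 (base)
P(M+2) = C(2,1) × 0.69150^1 × 0.30850^1 = 2 × 0.6915 × 0.3085 = 0.426656
Relative intensity = 0.426656 / 0.478172 × 100 = 89.23

89.23%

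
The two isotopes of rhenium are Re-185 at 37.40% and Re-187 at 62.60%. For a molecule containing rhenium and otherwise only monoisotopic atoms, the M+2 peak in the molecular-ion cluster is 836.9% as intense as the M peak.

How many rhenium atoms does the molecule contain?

For n independent Re atoms, I(M+2)/I(M) = n · (abundance Re-187) / (abundance Re-185) = n · 0.6260/0.3740.
n = 8.369 × 0.3740/0.6260 = 5.00 ≈ 5

5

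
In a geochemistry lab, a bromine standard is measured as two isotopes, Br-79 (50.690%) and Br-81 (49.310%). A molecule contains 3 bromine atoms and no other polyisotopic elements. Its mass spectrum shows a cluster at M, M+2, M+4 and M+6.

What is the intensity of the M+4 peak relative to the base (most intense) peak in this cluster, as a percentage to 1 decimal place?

Term probabilities: M 0.1302, M+2 0.3801, M+4 0.3698, M+6 0.1199. Base peak = M+2.
P(M+2) = C(3,1) × 0.50690^2 × 0.49310^1 = 3 × 0.25694761 × 0.4931 = 0.380103 (base)
P(M+4) = C(3,2) × 0.50690^1 × 0.49310^2 = 3 × 0.5069 × 0.24314761 = 0.369755
Relative intensity = 0.369755 / 0.380103 × 100 = 97.3

97.3%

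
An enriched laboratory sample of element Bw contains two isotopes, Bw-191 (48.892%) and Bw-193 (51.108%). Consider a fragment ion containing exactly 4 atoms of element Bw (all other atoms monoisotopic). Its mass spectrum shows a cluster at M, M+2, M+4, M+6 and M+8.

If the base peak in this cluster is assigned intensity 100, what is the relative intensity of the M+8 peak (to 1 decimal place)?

18.2

(0.48892 + 0.51108)^4 gives M 0.0571, M+2 0.2389, M+4 0.3746, M+6 0.2611, M+8 0.0682; the largest is M+4.
P(M+4) = C(4,2) × 0.48892^2 × 0.51108^2 = 6 × 0.23904277 × 0.26120277 = 0.374632 (base)
P(M+8) = C(4,4) × 0.48892^0 × 0.51108^4 = 1 × 1.0000 × 0.06822689 = 0.068227
Relative intensity = 0.068227 / 0.374632 × 100 = 18.2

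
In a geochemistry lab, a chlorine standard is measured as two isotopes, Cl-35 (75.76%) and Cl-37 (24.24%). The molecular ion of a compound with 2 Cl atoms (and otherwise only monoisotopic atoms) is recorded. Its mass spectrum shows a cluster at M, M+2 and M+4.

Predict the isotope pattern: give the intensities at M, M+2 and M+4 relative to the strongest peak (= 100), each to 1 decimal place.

Expanding (0.7576 + 0.2424)^2:
P(M) = 0.7576^2 = 0.573958
P(M+2) = 2 × 0.7576^1 × 0.2424^1 = 0.367284
P(M+4) = 0.2424^2 = 0.058758
The M peak is largest (0.573958); scaling to 100 gives 100.0 : 64.0 : 10.2.

100.0 : 64.0 : 10.2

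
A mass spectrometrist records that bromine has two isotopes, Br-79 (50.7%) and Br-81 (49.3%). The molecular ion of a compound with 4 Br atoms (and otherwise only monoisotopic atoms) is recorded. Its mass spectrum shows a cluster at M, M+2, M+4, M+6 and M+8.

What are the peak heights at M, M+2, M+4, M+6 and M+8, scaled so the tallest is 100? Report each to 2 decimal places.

17.63 : 68.56 : 100.00 : 64.83 : 15.76

The 4 Br atoms are independent, so intensities follow the terms of (0.507 + 0.493)^4.
P(M) = 0.507^4 = 0.066074
P(M+2) = 4 × 0.507^3 × 0.493^1 = 0.256999
P(M+4) = 6 × 0.507^2 × 0.493^2 = 0.374853
P(M+6) = 4 × 0.507^1 × 0.493^3 = 0.243001
P(M+8) = 0.493^4 = 0.059073
The M+4 peak is largest (0.374853); scaling to 100 gives 17.63 : 68.56 : 100.00 : 64.83 : 15.76.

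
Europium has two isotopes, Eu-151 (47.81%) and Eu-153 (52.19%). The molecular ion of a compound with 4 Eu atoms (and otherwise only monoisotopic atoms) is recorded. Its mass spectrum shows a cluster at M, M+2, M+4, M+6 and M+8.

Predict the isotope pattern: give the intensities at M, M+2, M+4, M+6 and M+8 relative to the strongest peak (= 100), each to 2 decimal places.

13.99 : 61.07 : 100.00 : 72.77 : 19.86

Each Eu atom is independently Eu-151 (p = 0.4781) or Eu-153 (q = 0.5219); the cluster is the binomial expansion (p + q)^4.
P(M) = 0.4781^4 = 0.052249
P(M+2) = 4 × 0.4781^3 × 0.5219^1 = 0.228141
P(M+4) = 6 × 0.4781^2 × 0.5219^2 = 0.373563
P(M+6) = 4 × 0.4781^1 × 0.5219^3 = 0.271857
P(M+8) = 0.5219^4 = 0.074191
The M+4 peak is largest (0.373563); scaling to 100 gives 13.99 : 61.07 : 100.00 : 72.77 : 19.86.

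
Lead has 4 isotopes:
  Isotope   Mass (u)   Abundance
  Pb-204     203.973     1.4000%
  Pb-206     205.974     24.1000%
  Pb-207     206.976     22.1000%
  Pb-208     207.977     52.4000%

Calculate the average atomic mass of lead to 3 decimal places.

207.217 u

Weight each isotope mass by its fractional abundance: 0.014000 × 203.973 + 0.241000 × 205.974 + 0.221000 × 206.976 + 0.524000 × 207.977
= 2.8556 + 49.6397 + 45.7417 + 108.9799 = 207.2169 u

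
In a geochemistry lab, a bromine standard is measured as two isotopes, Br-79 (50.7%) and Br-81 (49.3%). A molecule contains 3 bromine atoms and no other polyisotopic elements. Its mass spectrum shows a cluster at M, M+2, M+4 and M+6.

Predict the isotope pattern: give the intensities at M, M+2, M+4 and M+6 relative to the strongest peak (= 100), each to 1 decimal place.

34.3 : 100.0 : 97.2 : 31.5

The 3 Br atoms are independent, so intensities follow the terms of (0.507 + 0.493)^3.
P(M) = 0.507^3 = 0.130324
P(M+2) = 3 × 0.507^2 × 0.493^1 = 0.380175
P(M+4) = 3 × 0.507^1 × 0.493^2 = 0.369678
P(M+6) = 0.493^3 = 0.119823
The M+2 peak is largest (0.380175); scaling to 100 gives 34.3 : 100.0 : 97.2 : 31.5.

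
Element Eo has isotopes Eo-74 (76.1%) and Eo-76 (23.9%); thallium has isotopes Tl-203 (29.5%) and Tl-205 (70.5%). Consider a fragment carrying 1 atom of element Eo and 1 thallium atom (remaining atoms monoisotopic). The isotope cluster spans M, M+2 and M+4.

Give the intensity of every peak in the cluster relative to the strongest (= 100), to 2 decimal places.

Element Eo pattern (n=1): 0.7610 : 0.2390
Thallium pattern (n=1): 0.2950 : 0.7050
Convolve the two distributions (both contribute in 2-u steps):
  M: 0.7610×0.2950 = 0.224495
  M+2: 0.7610×0.7050 + 0.2390×0.2950 = 0.607010
  M+4: 0.2390×0.7050 = 0.168495
Scale to base peak (0.607010) = 100: 36.98 : 100.00 : 27.76

36.98 : 100.00 : 27.76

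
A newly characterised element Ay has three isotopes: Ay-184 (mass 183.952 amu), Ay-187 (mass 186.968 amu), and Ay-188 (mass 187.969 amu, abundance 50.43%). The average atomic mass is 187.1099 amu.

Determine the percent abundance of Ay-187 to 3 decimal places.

Let x and y be the fractions of Ay-184 and Ay-187. Then x + y = 1 − 0.5043 = 0.4957 and 183.952x + 186.968y = 187.1099 − 0.5043×187.969 = 92.3171333.
Substituting: 183.952x + 186.968(0.4957 − x) = 92.3171333
(183.952 − 186.968)x = -0.3629043  ⇒  x = 0.12033, y = 0.37537
Ay-184: 12.033%, Ay-187: 37.537%.

37.537%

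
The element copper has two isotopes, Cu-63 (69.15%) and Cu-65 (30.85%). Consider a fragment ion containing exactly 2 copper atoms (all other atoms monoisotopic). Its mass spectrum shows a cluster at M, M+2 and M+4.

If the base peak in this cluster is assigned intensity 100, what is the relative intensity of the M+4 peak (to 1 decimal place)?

Term probabilities: M 0.4782, M+2 0.4267, M+4 0.0952. Base peak = M.
P(M) = C(2,0) × 0.6915^2 × 0.3085^0 = 1 × 0.47817225 × 1.0000 = 0.478172 (base)
P(M+4) = C(2,2) × 0.6915^0 × 0.3085^2 = 1 × 1.0000 × 0.09517225 = 0.095172
Relative intensity = 0.095172 / 0.478172 × 100 = 19.9

19.9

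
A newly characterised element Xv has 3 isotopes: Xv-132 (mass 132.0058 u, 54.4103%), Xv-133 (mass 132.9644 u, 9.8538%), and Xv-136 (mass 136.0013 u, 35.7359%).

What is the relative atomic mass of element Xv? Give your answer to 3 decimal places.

Ar = Σ fᵢ·mᵢ = 0.544103 × 132.0058 + 0.098538 × 132.9644 + 0.357359 × 136.0013
= 71.82475 + 13.10205 + 48.60129 = 133.52809 u

133.528 u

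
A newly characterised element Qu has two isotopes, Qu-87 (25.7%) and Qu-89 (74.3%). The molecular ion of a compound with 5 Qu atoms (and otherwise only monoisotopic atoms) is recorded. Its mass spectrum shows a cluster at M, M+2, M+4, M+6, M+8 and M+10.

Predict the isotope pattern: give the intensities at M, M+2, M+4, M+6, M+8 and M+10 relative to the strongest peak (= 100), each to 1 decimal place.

0.3 : 4.1 : 23.9 : 69.2 : 100.0 : 57.8

Each Qu atom is independently Qu-87 (p = 0.257) or Qu-89 (q = 0.743); the cluster is the binomial expansion (p + q)^5.
P(M) = 0.257^5 = 0.001121
P(M+2) = 5 × 0.257^4 × 0.743^1 = 0.016207
P(M+4) = 10 × 0.257^3 × 0.743^2 = 0.093708
P(M+6) = 10 × 0.257^2 × 0.743^3 = 0.270915
P(M+8) = 5 × 0.257^1 × 0.743^4 = 0.391614
P(M+10) = 0.743^5 = 0.226435
The M+8 peak is largest (0.391614); scaling to 100 gives 0.3 : 4.1 : 23.9 : 69.2 : 100.0 : 57.8.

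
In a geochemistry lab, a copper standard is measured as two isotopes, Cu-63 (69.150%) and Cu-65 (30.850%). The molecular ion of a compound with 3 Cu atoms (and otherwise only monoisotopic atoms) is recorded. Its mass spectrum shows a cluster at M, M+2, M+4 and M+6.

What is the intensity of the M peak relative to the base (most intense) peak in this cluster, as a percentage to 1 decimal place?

74.7%

Term probabilities: M 0.3307, M+2 0.4425, M+4 0.1974, M+6 0.0294. Base peak = M+2.
P(M+2) = C(3,1) × 0.69150^2 × 0.30850^1 = 3 × 0.47817225 × 0.3085 = 0.442548 (base)
P(M) = C(3,0) × 0.69150^3 × 0.30850^0 = 1 × 0.33065611 × 1.0000 = 0.330656
Relative intensity = 0.330656 / 0.442548 × 100 = 74.7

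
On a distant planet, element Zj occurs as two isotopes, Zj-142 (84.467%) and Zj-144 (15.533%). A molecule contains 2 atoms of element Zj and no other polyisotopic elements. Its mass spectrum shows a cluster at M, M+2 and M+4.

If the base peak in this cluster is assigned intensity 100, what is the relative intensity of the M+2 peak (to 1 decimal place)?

36.8

Term probabilities: M 0.7135, M+2 0.2624, M+4 0.0241. Base peak = M.
P(M) = C(2,0) × 0.84467^2 × 0.15533^0 = 1 × 0.71346741 × 1.0000 = 0.713467 (base)
P(M+2) = C(2,1) × 0.84467^1 × 0.15533^1 = 2 × 0.84467 × 0.15533 = 0.262405
Relative intensity = 0.262405 / 0.713467 × 100 = 36.8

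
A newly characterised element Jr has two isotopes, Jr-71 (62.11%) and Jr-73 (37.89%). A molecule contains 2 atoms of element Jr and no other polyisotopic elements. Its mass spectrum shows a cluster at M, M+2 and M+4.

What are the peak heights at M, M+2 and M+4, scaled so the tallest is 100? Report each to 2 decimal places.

Each Jr atom is independently Jr-71 (p = 0.6211) or Jr-73 (q = 0.3789); the cluster is the binomial expansion (p + q)^2.
P(M) = 0.6211^2 = 0.385765
P(M+2) = 2 × 0.6211^1 × 0.3789^1 = 0.470670
P(M+4) = 0.3789^2 = 0.143565
The M+2 peak is largest (0.470670); scaling to 100 gives 81.96 : 100.00 : 30.50.

81.96 : 100.00 : 30.50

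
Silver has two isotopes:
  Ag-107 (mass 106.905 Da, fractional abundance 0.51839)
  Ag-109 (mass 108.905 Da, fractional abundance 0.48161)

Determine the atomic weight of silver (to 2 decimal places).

Weight each isotope mass by its fractional abundance: 0.51839 × 106.905 + 0.48161 × 108.905
= 55.4185 + 52.4497 = 107.8682 Da

107.87 Da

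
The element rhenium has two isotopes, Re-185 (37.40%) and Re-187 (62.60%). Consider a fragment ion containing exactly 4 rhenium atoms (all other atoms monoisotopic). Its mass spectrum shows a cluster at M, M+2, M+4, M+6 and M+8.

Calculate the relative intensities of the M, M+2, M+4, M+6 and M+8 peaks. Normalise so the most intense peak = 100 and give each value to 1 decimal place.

Each Re atom is independently Re-185 (p = 0.3740) or Re-187 (q = 0.6260); the cluster is the binomial expansion (p + q)^4.
P(M) = 0.3740^4 = 0.019565
P(M+2) = 4 × 0.3740^3 × 0.6260^1 = 0.130993
P(M+4) = 6 × 0.3740^2 × 0.6260^2 = 0.328884
P(M+6) = 4 × 0.3740^1 × 0.6260^3 = 0.366990
P(M+8) = 0.6260^4 = 0.153567
The M+6 peak is largest (0.366990); scaling to 100 gives 5.3 : 35.7 : 89.6 : 100.0 : 41.8.

5.3 : 35.7 : 89.6 : 100.0 : 41.8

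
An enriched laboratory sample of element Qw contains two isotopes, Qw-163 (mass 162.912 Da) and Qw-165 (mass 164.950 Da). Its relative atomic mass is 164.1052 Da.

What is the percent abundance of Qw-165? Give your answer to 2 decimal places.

58.55%

With x = fraction of Qw-163 (so Qw-165 is 1 − x):
162.912·x + 164.950·(1 − x) = 164.1052
(162.912 − 164.950)·x = 164.1052 − 164.950
x = -0.8448 / -2.038 = 0.41452 → 41.45% Qw-163, 58.55% Qw-165.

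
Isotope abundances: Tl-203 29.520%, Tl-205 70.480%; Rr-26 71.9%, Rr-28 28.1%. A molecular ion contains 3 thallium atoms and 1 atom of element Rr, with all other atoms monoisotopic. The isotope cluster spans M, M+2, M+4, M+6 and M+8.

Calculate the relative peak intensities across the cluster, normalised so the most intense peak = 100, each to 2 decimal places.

4.93 : 37.22 : 98.06 : 100.00 : 26.21

Thallium pattern (n=3): 0.02572463 : 0.18425524 : 0.43991564 : 0.35010449
Element Rr pattern (n=1): 0.7190 : 0.2810
Convolve the two distributions (both contribute in 2-u steps):
  M: 0.02572463×0.7190 = 0.018496
  M+2: 0.02572463×0.2810 + 0.18425524×0.7190 = 0.139708
  M+4: 0.18425524×0.2810 + 0.43991564×0.7190 = 0.368075
  M+6: 0.43991564×0.2810 + 0.35010449×0.7190 = 0.375341
  M+8: 0.35010449×0.2810 = 0.098379
Scale to base peak (0.375341) = 100: 4.93 : 37.22 : 98.06 : 100.00 : 26.21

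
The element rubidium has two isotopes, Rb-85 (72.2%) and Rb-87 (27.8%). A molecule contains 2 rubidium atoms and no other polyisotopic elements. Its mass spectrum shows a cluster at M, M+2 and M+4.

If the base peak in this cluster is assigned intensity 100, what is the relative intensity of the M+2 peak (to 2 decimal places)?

77.01

(0.722 + 0.278)^2 gives M 0.5213, M+2 0.4014, M+4 0.0773; the largest is M.
P(M) = C(2,0) × 0.722^2 × 0.278^0 = 1 × 0.521284 × 1.0000 = 0.521284 (base)
P(M+2) = C(2,1) × 0.722^1 × 0.278^1 = 2 × 0.7220 × 0.2780 = 0.401432
Relative intensity = 0.401432 / 0.521284 × 100 = 77.01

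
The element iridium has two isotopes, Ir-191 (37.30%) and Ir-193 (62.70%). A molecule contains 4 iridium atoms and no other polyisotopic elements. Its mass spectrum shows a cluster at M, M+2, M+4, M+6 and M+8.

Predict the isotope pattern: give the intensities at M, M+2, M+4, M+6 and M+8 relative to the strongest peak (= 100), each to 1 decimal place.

5.3 : 35.4 : 89.2 : 100.0 : 42.0

Each Ir atom is independently Ir-191 (p = 0.3730) or Ir-193 (q = 0.6270); the cluster is the binomial expansion (p + q)^4.
P(M) = 0.3730^4 = 0.019357
P(M+2) = 4 × 0.3730^3 × 0.6270^1 = 0.130153
P(M+4) = 6 × 0.3730^2 × 0.6270^2 = 0.328174
P(M+6) = 4 × 0.3730^1 × 0.6270^3 = 0.367766
P(M+8) = 0.6270^4 = 0.154550
The M+6 peak is largest (0.367766); scaling to 100 gives 5.3 : 35.4 : 89.2 : 100.0 : 42.0.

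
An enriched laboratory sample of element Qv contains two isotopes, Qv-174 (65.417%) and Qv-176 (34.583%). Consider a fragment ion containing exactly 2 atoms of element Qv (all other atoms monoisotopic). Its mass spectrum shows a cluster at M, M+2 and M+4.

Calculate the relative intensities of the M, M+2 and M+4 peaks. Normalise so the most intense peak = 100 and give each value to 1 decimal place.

Each Qv atom is independently Qv-174 (p = 0.65417) or Qv-176 (q = 0.34583); the cluster is the binomial expansion (p + q)^2.
P(M) = 0.65417^2 = 0.427938
P(M+2) = 2 × 0.65417^1 × 0.34583^1 = 0.452463
P(M+4) = 0.34583^2 = 0.119598
The M+2 peak is largest (0.452463); scaling to 100 gives 94.6 : 100.0 : 26.4.

94.6 : 100.0 : 26.4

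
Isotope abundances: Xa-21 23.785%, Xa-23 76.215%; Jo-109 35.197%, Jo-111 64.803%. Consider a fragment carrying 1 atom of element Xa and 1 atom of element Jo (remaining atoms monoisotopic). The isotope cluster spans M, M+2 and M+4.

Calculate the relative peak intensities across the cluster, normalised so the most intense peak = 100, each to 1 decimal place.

17.0 : 85.5 : 100.0

Element Xa pattern (n=1): 0.23785 : 0.76215
Element Jo pattern (n=1): 0.35197 : 0.64803
Convolve the two distributions (both contribute in 2-u steps):
  M: 0.23785×0.35197 = 0.083716
  M+2: 0.23785×0.64803 + 0.76215×0.35197 = 0.422388
  M+4: 0.76215×0.64803 = 0.493896
Scale to base peak (0.493896) = 100: 17.0 : 85.5 : 100.0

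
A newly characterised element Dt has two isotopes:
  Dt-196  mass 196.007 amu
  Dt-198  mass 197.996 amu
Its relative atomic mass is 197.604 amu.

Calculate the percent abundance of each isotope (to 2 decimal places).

Dt-196: 19.71%, Dt-198: 80.29%

With x = fraction of Dt-196 (so Dt-198 is 1 − x):
196.007·x + 197.996·(1 − x) = 197.604
(196.007 − 197.996)·x = 197.604 − 197.996
x = -0.392 / -1.989 = 0.19708 → 19.71% Dt-196, 80.29% Dt-198.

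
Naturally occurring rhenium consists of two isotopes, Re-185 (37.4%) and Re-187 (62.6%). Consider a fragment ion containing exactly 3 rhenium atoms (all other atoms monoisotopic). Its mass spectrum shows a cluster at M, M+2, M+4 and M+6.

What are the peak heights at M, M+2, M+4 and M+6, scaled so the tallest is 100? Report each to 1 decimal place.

11.9 : 59.7 : 100.0 : 55.8

Each Re atom is independently Re-185 (p = 0.374) or Re-187 (q = 0.626); the cluster is the binomial expansion (p + q)^3.
P(M) = 0.374^3 = 0.052314
P(M+2) = 3 × 0.374^2 × 0.626^1 = 0.262687
P(M+4) = 3 × 0.374^1 × 0.626^2 = 0.439685
P(M+6) = 0.626^3 = 0.245314
The M+4 peak is largest (0.439685); scaling to 100 gives 11.9 : 59.7 : 100.0 : 55.8.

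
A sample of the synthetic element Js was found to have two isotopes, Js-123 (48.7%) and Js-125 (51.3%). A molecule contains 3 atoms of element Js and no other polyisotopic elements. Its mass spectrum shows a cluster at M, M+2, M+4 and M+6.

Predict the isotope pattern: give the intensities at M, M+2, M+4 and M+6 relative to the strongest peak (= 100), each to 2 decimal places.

30.04 : 94.93 : 100.00 : 35.11

Expanding (0.487 + 0.513)^3:
P(M) = 0.487^3 = 0.115501
P(M+2) = 3 × 0.487^2 × 0.513^1 = 0.365003
P(M+4) = 3 × 0.487^1 × 0.513^2 = 0.384490
P(M+6) = 0.513^3 = 0.135006
The M+4 peak is largest (0.384490); scaling to 100 gives 30.04 : 94.93 : 100.00 : 35.11.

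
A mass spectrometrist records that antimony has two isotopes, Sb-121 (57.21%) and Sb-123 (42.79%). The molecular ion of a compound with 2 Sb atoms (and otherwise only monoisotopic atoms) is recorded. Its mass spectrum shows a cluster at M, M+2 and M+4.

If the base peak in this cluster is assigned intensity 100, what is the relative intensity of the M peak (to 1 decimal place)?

Binomial terms of (0.5721 + 0.4279)^2: M 0.3273, M+2 0.4896, M+4 0.1831 → M+2 is the base peak.
P(M+2) = C(2,1) × 0.5721^1 × 0.4279^1 = 2 × 0.5721 × 0.4279 = 0.489603 (base)
P(M) = C(2,0) × 0.5721^2 × 0.4279^0 = 1 × 0.32729841 × 1.0000 = 0.327298
Relative intensity = 0.327298 / 0.489603 × 100 = 66.8

66.8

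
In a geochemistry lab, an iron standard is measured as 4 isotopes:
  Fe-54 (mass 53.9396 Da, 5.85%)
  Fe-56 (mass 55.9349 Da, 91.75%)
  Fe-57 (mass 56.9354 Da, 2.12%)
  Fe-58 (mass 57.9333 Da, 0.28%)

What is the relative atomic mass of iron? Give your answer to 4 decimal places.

55.8450 Da

The abundance-weighted mean is 0.0585 × 53.9396 + 0.9175 × 55.9349 + 0.0212 × 56.9354 + 0.0028 × 57.9333
= 3.15547 + 51.32027 + 1.20703 + 0.16221 = 55.84498 Da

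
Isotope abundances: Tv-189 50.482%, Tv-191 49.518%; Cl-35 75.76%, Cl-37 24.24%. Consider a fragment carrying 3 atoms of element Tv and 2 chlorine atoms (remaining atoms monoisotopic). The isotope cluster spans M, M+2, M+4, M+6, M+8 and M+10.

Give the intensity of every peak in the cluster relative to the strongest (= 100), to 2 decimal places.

20.53 : 73.54 : 100.00 : 63.47 : 18.46 : 1.98

Element Tv pattern (n=3): 0.12864996 : 0.37857982 : 0.37135049 : 0.12141974
Chlorine pattern (n=2): 0.57395776 : 0.36728448 : 0.05875776
Convolve the two distributions (both contribute in 2-u steps):
  M: 0.12864996×0.57395776 = 0.073840
  M+2: 0.12864996×0.36728448 + 0.37857982×0.57395776 = 0.264540
  M+4: 0.12864996×0.05875776 + 0.37857982×0.36728448 + 0.37135049×0.57395776 = 0.359745
  M+6: 0.37857982×0.05875776 + 0.37135049×0.36728448 + 0.12141974×0.57395776 = 0.228326
  M+8: 0.37135049×0.05875776 + 0.12141974×0.36728448 = 0.066415
  M+10: 0.12141974×0.05875776 = 0.007134
Scale to base peak (0.359745) = 100: 20.53 : 73.54 : 100.00 : 63.47 : 18.46 : 1.98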